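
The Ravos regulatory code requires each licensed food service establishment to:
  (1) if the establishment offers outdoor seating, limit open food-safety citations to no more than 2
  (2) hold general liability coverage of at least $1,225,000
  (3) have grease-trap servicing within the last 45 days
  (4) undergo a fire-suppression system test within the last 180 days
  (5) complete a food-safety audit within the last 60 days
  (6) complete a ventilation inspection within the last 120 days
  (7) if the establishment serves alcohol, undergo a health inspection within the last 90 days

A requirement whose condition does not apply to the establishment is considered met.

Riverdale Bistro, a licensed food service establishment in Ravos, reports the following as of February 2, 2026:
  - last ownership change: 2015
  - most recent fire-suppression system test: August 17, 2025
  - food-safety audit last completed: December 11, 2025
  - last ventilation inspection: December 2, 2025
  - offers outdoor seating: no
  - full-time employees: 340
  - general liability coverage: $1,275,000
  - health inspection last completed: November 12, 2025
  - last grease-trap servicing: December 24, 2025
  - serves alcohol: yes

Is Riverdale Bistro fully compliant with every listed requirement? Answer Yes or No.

1. condition 'offers outdoor seating' does not hold → requirement n/a → met
2. general liability coverage $1,275,000 ≥ $1,225,000 → met
3. grease-trap servicing 40 days ago vs limit 45 → met
4. fire-suppression system test 169 days ago vs limit 180 → met
5. food-safety audit 53 days ago vs limit 60 → met
6. ventilation inspection 62 days ago vs limit 120 → met
7. condition 'serves alcohol' holds; health inspection 82 days ago vs limit 90 → met
All met.

Yes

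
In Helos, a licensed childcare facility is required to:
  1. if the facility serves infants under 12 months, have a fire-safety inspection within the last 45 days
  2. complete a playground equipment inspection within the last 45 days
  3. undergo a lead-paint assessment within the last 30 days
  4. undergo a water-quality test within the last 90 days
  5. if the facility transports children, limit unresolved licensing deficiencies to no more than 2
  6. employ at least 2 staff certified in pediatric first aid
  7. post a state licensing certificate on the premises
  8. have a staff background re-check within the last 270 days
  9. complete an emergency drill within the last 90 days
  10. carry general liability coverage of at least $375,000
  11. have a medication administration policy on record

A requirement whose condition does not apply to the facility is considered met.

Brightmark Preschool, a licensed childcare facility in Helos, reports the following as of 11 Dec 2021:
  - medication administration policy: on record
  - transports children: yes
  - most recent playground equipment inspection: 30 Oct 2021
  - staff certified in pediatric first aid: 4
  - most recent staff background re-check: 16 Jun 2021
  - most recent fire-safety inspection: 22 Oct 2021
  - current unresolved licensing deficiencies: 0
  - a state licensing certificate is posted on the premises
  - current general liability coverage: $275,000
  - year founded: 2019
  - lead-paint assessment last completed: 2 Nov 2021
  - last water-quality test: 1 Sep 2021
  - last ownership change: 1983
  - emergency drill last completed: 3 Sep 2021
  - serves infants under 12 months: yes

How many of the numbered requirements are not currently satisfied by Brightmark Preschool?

1. condition 'serves infants under 12 months' holds; fire-safety inspection 50 days ago vs limit 45 → not met
2. playground equipment inspection 42 days ago vs limit 45 → met
3. lead-paint assessment 39 days ago vs limit 30 → not met
4. water-quality test 101 days ago vs limit 90 → not met
5. condition 'transports children' holds; unresolved licensing deficiencies 0 ≤ 2 → met
6. staff certified in pediatric first aid 4 ≥ 2 → met
7. state licensing certificate present → met
8. staff background re-check 178 days ago vs limit 270 → met
9. emergency drill 99 days ago vs limit 90 → not met
10. general liability coverage $275,000 < $375,000 → not met
11. medication administration policy present → met
Not met: 5 of 11

5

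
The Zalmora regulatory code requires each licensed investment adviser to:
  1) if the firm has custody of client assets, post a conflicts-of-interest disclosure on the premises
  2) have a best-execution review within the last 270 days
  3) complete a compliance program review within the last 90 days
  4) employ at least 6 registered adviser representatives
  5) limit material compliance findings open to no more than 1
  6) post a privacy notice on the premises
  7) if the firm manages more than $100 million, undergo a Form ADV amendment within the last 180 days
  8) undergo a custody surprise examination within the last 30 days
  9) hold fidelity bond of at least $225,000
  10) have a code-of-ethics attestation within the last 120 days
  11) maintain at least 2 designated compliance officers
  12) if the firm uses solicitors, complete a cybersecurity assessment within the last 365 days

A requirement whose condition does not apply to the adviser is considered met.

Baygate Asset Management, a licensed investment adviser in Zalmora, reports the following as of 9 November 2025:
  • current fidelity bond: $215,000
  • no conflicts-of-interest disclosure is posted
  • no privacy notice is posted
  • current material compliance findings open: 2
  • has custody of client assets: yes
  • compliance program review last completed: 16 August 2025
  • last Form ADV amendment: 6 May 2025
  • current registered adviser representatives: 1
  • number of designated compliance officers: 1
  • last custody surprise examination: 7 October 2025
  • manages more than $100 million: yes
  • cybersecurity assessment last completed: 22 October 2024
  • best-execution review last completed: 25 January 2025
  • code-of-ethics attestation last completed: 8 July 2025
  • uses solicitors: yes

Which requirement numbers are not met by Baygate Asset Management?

1, 2, 4, 5, 6, 7, 8, 9, 10, 11, 12

1. condition 'has custody of client assets' holds; conflicts-of-interest disclosure absent → not met
2. best-execution review 288 days ago vs limit 270 → not met
3. compliance program review 85 days ago vs limit 90 → met
4. registered adviser representatives 1 < 6 → not met
5. material compliance findings open 2 > 1 → not met
6. privacy notice absent → not met
7. condition 'manages more than $100 million' holds; Form ADV amendment 187 days ago vs limit 180 → not met
8. custody surprise examination 33 days ago vs limit 30 → not met
9. fidelity bond $215,000 < $225,000 → not met
10. code-of-ethics attestation 124 days ago vs limit 120 → not met
11. designated compliance officers 1 < 2 → not met
12. condition 'uses solicitors' holds; cybersecurity assessment 383 days ago vs limit 365 → not met
Not met: 1, 2, 4, 5, 6, 7, 8, 9, 10, 11, 12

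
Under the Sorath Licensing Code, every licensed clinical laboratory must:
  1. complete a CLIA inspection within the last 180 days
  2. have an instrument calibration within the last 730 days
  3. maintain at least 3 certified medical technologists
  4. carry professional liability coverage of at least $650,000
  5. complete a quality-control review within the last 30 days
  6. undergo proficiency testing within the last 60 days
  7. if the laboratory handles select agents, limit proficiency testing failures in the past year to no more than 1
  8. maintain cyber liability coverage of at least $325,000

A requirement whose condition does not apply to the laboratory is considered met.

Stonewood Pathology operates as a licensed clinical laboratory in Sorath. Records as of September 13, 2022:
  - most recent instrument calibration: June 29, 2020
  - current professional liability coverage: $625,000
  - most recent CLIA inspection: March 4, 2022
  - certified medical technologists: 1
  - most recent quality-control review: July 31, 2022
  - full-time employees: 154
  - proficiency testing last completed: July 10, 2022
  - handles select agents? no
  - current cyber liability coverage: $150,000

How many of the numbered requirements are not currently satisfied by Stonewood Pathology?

1. CLIA inspection 193 days ago vs limit 180 → not met
2. instrument calibration 806 days ago vs limit 730 → not met
3. certified medical technologists 1 < 3 → not met
4. professional liability coverage $625,000 < $650,000 → not met
5. quality-control review 44 days ago vs limit 30 → not met
6. proficiency testing 65 days ago vs limit 60 → not met
7. condition 'handles select agents' does not hold → requirement n/a → met
8. cyber liability coverage $150,000 < $325,000 → not met
Not met: 7 of 8

7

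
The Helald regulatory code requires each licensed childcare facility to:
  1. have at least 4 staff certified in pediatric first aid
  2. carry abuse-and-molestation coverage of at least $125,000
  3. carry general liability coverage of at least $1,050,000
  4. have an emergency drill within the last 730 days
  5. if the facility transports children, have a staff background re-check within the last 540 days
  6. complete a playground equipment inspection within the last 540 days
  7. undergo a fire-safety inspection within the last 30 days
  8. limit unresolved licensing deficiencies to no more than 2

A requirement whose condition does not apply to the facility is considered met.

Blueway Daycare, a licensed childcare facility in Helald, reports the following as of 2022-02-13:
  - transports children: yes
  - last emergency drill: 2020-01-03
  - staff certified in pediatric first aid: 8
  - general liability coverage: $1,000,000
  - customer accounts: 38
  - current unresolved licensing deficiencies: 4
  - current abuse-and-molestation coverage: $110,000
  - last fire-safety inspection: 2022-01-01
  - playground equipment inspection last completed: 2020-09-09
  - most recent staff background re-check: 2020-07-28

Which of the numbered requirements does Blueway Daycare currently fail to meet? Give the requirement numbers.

2, 3, 4, 5, 7, 8

1. staff certified in pediatric first aid 8 ≥ 4 → met
2. abuse-and-molestation coverage $110,000 < $125,000 → not met
3. general liability coverage $1,000,000 < $1,050,000 → not met
4. emergency drill 772 days ago vs limit 730 → not met
5. condition 'transports children' holds; staff background re-check 565 days ago vs limit 540 → not met
6. playground equipment inspection 522 days ago vs limit 540 → met
7. fire-safety inspection 43 days ago vs limit 30 → not met
8. unresolved licensing deficiencies 4 > 2 → not met
Not met: 2, 3, 4, 5, 7, 8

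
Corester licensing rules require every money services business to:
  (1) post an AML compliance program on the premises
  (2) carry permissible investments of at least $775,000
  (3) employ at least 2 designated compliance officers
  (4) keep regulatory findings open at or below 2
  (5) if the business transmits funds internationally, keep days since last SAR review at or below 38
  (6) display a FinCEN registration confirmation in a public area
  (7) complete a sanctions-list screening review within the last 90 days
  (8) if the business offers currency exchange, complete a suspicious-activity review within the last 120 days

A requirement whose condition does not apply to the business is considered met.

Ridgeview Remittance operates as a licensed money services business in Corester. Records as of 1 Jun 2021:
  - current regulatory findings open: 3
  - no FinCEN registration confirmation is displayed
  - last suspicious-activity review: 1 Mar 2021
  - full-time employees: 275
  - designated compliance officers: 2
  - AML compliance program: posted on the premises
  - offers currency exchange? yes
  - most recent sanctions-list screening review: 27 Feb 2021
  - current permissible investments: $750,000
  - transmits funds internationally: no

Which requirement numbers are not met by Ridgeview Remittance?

1. AML compliance program present → met
2. permissible investments $750,000 < $775,000 → not met
3. designated compliance officers 2 ≥ 2 → met
4. regulatory findings open 3 > 2 → not met
5. condition 'transmits funds internationally' does not hold → requirement n/a → met
6. FinCEN registration confirmation absent → not met
7. sanctions-list screening review 94 days ago vs limit 90 → not met
8. condition 'offers currency exchange' holds; suspicious-activity review 92 days ago vs limit 120 → met
Not met: 2, 4, 6, 7

2, 4, 6, 7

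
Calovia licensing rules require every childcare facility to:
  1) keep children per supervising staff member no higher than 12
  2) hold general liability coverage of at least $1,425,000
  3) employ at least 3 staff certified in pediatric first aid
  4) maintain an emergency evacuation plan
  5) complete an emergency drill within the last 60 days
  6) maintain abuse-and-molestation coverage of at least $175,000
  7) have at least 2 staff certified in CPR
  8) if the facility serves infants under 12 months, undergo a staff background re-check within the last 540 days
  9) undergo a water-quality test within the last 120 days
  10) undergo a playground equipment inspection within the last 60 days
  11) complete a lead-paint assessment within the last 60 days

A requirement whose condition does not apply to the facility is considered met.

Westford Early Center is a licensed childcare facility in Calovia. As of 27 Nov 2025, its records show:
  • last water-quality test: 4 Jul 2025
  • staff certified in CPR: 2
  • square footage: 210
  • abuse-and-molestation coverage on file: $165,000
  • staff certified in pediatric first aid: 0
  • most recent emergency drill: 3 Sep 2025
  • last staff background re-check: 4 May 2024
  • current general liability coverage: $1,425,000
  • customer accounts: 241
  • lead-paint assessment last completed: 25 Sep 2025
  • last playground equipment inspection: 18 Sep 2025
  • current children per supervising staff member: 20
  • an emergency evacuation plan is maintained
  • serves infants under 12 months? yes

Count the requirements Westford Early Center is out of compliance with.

8

1. children per supervising staff member 20 > 12 → not met
2. general liability coverage $1,425,000 ≥ $1,425,000 → met
3. staff certified in pediatric first aid 0 < 3 → not met
4. emergency evacuation plan present → met
5. emergency drill 85 days ago vs limit 60 → not met
6. abuse-and-molestation coverage $165,000 < $175,000 → not met
7. staff certified in CPR 2 ≥ 2 → met
8. condition 'serves infants under 12 months' holds; staff background re-check 572 days ago vs limit 540 → not met
9. water-quality test 146 days ago vs limit 120 → not met
10. playground equipment inspection 70 days ago vs limit 60 → not met
11. lead-paint assessment 63 days ago vs limit 60 → not met
Not met: 8 of 11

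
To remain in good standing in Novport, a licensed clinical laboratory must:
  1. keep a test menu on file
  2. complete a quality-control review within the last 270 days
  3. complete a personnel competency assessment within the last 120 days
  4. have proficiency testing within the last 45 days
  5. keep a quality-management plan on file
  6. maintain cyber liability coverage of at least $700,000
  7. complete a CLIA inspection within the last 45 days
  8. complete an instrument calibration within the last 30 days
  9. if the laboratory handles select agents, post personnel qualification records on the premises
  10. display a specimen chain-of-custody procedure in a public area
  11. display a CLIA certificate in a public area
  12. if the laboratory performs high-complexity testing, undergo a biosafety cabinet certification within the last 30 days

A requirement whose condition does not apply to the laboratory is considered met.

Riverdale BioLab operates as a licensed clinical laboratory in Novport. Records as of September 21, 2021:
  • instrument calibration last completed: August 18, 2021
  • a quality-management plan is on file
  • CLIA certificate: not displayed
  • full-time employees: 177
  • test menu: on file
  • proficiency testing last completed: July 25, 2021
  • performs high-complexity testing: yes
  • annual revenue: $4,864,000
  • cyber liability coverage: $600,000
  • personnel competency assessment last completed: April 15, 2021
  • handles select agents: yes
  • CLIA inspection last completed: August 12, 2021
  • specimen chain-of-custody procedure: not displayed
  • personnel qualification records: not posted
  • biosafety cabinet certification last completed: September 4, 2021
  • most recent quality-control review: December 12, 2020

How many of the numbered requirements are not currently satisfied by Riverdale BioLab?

8

1. test menu present → met
2. quality-control review 283 days ago vs limit 270 → not met
3. personnel competency assessment 159 days ago vs limit 120 → not met
4. proficiency testing 58 days ago vs limit 45 → not met
5. quality-management plan present → met
6. cyber liability coverage $600,000 < $700,000 → not met
7. CLIA inspection 40 days ago vs limit 45 → met
8. instrument calibration 34 days ago vs limit 30 → not met
9. condition 'handles select agents' holds; personnel qualification records absent → not met
10. specimen chain-of-custody procedure absent → not met
11. CLIA certificate absent → not met
12. condition 'performs high-complexity testing' holds; biosafety cabinet certification 17 days ago vs limit 30 → met
Not met: 8 of 12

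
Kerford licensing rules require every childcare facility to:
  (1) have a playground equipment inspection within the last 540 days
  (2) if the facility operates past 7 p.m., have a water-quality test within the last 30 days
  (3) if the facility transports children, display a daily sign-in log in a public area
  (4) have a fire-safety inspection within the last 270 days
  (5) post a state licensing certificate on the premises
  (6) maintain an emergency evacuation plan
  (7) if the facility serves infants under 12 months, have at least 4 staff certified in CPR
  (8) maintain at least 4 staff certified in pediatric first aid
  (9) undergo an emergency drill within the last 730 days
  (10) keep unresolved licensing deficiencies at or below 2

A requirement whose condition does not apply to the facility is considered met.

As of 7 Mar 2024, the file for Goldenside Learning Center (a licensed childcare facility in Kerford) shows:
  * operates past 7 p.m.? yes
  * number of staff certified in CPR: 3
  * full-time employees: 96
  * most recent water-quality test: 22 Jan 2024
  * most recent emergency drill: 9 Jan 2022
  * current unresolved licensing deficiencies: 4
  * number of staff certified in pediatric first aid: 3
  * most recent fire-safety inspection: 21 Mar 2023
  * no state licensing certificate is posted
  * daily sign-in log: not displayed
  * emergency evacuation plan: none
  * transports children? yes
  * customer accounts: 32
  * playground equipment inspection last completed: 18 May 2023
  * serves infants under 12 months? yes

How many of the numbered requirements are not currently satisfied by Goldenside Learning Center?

9

1. playground equipment inspection 294 days ago vs limit 540 → met
2. condition 'operates past 7 p.m.' holds; water-quality test 45 days ago vs limit 30 → not met
3. condition 'transports children' holds; daily sign-in log absent → not met
4. fire-safety inspection 352 days ago vs limit 270 → not met
5. state licensing certificate absent → not met
6. emergency evacuation plan absent → not met
7. condition 'serves infants under 12 months' holds; staff certified in CPR 3 < 4 → not met
8. staff certified in pediatric first aid 3 < 4 → not met
9. emergency drill 788 days ago vs limit 730 → not met
10. unresolved licensing deficiencies 4 > 2 → not met
Not met: 9 of 10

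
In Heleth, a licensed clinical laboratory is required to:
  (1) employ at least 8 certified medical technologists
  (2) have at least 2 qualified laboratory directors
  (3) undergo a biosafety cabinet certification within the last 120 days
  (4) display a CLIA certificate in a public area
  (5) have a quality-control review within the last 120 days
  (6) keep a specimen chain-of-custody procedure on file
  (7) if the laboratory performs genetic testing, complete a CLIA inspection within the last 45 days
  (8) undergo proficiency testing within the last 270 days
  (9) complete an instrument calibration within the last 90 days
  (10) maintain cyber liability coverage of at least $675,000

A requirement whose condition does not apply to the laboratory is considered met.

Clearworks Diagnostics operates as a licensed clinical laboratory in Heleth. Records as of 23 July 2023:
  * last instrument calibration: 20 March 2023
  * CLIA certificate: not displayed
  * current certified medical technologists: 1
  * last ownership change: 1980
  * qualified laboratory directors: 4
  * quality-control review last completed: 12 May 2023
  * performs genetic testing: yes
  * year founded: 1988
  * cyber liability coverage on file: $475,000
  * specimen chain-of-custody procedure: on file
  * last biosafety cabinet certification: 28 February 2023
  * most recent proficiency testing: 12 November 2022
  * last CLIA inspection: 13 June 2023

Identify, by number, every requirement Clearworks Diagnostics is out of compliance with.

1, 3, 4, 9, 10

1. certified medical technologists 1 < 8 → not met
2. qualified laboratory directors 4 ≥ 2 → met
3. biosafety cabinet certification 145 days ago vs limit 120 → not met
4. CLIA certificate absent → not met
5. quality-control review 72 days ago vs limit 120 → met
6. specimen chain-of-custody procedure present → met
7. condition 'performs genetic testing' holds; CLIA inspection 40 days ago vs limit 45 → met
8. proficiency testing 253 days ago vs limit 270 → met
9. instrument calibration 125 days ago vs limit 90 → not met
10. cyber liability coverage $475,000 < $675,000 → not met
Not met: 1, 3, 4, 9, 10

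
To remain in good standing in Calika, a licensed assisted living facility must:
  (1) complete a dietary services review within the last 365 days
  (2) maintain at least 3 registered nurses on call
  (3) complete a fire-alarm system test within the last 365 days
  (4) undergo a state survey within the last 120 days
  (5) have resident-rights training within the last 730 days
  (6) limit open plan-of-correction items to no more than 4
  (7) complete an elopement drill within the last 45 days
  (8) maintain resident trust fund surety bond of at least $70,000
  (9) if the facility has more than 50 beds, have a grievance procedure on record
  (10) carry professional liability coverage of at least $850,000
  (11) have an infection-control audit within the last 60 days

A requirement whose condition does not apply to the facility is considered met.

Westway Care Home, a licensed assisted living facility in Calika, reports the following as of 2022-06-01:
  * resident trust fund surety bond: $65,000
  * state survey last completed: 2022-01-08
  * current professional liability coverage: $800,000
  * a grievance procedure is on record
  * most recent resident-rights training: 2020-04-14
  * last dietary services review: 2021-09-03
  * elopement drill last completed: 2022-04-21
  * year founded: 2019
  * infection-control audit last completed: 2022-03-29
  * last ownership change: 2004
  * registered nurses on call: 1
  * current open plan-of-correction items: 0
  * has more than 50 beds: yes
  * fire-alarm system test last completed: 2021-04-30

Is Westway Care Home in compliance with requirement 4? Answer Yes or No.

No

4. state survey 144 days ago vs limit 120 → not met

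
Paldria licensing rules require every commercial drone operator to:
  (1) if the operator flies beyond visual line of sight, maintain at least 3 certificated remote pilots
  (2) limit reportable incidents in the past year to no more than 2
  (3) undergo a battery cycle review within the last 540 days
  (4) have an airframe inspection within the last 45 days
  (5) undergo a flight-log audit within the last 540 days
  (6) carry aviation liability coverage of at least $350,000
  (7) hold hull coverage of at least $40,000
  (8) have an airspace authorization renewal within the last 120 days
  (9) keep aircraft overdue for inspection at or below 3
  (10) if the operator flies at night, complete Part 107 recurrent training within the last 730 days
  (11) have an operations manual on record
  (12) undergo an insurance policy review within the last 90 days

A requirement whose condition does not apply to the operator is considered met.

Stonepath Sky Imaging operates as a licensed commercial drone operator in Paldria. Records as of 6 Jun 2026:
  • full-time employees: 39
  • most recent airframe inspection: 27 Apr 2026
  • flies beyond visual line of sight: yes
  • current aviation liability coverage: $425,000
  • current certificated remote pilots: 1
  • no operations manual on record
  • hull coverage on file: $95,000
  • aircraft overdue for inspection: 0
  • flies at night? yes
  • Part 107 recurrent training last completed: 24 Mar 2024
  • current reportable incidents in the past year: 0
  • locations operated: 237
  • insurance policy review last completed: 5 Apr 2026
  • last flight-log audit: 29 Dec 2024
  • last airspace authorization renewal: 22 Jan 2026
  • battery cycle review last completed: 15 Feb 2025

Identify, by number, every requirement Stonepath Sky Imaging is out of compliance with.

1. condition 'flies beyond visual line of sight' holds; certificated remote pilots 1 < 3 → not met
2. reportable incidents in the past year 0 ≤ 2 → met
3. battery cycle review 476 days ago vs limit 540 → met
4. airframe inspection 40 days ago vs limit 45 → met
5. flight-log audit 524 days ago vs limit 540 → met
6. aviation liability coverage $425,000 ≥ $350,000 → met
7. hull coverage $95,000 ≥ $40,000 → met
8. airspace authorization renewal 135 days ago vs limit 120 → not met
9. aircraft overdue for inspection 0 ≤ 3 → met
10. condition 'flies at night' holds; Part 107 recurrent training 804 days ago vs limit 730 → not met
11. operations manual absent → not met
12. insurance policy review 62 days ago vs limit 90 → met
Not met: 1, 8, 10, 11

1, 8, 10, 11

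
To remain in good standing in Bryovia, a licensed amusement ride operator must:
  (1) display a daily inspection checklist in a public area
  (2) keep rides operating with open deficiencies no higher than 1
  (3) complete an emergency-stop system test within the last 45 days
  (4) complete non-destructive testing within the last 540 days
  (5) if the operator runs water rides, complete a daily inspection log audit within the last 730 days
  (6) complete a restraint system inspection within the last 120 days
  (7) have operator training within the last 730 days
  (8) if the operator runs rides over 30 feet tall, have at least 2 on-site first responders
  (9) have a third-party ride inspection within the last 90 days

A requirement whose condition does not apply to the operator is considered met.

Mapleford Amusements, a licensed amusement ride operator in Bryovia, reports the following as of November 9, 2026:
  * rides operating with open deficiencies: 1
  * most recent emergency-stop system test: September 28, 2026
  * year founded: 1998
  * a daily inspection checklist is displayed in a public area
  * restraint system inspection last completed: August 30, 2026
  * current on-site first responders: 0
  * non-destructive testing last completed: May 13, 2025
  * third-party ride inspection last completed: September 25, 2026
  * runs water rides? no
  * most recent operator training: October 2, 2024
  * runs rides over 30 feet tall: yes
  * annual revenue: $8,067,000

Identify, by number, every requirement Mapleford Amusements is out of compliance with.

1. daily inspection checklist present → met
2. rides operating with open deficiencies 1 ≤ 1 → met
3. emergency-stop system test 42 days ago vs limit 45 → met
4. non-destructive testing 545 days ago vs limit 540 → not met
5. condition 'runs water rides' does not hold → requirement n/a → met
6. restraint system inspection 71 days ago vs limit 120 → met
7. operator training 768 days ago vs limit 730 → not met
8. condition 'runs rides over 30 feet tall' holds; on-site first responders 0 < 2 → not met
9. third-party ride inspection 45 days ago vs limit 90 → met
Not met: 4, 7, 8

4, 7, 8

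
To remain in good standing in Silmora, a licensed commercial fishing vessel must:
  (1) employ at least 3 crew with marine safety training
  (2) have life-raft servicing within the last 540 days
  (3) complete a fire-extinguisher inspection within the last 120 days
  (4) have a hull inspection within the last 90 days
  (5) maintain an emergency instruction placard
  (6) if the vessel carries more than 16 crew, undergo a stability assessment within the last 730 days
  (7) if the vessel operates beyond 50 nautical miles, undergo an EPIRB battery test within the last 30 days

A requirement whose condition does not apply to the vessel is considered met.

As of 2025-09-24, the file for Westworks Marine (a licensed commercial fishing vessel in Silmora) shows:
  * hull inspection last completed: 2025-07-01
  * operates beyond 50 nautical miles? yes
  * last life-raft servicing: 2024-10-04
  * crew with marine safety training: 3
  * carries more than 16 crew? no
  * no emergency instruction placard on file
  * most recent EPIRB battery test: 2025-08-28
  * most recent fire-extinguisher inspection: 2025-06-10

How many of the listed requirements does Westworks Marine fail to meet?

1. crew with marine safety training 3 ≥ 3 → met
2. life-raft servicing 355 days ago vs limit 540 → met
3. fire-extinguisher inspection 106 days ago vs limit 120 → met
4. hull inspection 85 days ago vs limit 90 → met
5. emergency instruction placard absent → not met
6. condition 'carries more than 16 crew' does not hold → requirement n/a → met
7. condition 'operates beyond 50 nautical miles' holds; EPIRB battery test 27 days ago vs limit 30 → met
Not met: 1 of 7

1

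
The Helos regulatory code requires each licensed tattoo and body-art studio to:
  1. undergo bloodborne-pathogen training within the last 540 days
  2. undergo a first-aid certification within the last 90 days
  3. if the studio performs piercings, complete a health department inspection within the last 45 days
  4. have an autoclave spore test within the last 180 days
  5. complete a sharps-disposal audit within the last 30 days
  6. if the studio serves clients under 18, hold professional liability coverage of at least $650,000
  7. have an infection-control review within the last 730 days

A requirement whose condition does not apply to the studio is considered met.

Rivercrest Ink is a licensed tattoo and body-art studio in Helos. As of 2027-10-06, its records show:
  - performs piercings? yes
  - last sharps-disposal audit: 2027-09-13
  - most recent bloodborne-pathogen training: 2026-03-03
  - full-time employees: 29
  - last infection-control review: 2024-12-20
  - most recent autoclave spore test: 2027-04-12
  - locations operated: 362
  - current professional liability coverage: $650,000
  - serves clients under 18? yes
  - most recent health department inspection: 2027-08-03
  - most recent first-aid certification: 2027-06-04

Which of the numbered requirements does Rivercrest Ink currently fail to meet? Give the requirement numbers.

1, 2, 3, 7

1. bloodborne-pathogen training 582 days ago vs limit 540 → not met
2. first-aid certification 124 days ago vs limit 90 → not met
3. condition 'performs piercings' holds; health department inspection 64 days ago vs limit 45 → not met
4. autoclave spore test 177 days ago vs limit 180 → met
5. sharps-disposal audit 23 days ago vs limit 30 → met
6. condition 'serves clients under 18' holds; professional liability coverage $650,000 ≥ $650,000 → met
7. infection-control review 1020 days ago vs limit 730 → not met
Not met: 1, 2, 3, 7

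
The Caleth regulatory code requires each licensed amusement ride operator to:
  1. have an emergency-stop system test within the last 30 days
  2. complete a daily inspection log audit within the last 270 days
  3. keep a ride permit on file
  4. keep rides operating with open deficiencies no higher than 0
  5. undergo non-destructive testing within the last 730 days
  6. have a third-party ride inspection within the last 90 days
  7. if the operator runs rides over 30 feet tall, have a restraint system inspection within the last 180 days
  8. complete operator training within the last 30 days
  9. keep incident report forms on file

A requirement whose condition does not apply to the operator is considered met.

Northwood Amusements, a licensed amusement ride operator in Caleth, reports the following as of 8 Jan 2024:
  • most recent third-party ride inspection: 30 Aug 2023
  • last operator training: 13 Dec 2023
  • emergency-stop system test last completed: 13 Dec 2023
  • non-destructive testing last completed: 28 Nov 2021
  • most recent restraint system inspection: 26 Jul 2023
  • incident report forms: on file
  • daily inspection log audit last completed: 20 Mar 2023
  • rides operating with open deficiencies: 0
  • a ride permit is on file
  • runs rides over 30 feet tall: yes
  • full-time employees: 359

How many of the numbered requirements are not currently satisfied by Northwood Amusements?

1. emergency-stop system test 26 days ago vs limit 30 → met
2. daily inspection log audit 294 days ago vs limit 270 → not met
3. ride permit present → met
4. rides operating with open deficiencies 0 ≤ 0 → met
5. non-destructive testing 771 days ago vs limit 730 → not met
6. third-party ride inspection 131 days ago vs limit 90 → not met
7. condition 'runs rides over 30 feet tall' holds; restraint system inspection 166 days ago vs limit 180 → met
8. operator training 26 days ago vs limit 30 → met
9. incident report forms present → met
Not met: 3 of 9

3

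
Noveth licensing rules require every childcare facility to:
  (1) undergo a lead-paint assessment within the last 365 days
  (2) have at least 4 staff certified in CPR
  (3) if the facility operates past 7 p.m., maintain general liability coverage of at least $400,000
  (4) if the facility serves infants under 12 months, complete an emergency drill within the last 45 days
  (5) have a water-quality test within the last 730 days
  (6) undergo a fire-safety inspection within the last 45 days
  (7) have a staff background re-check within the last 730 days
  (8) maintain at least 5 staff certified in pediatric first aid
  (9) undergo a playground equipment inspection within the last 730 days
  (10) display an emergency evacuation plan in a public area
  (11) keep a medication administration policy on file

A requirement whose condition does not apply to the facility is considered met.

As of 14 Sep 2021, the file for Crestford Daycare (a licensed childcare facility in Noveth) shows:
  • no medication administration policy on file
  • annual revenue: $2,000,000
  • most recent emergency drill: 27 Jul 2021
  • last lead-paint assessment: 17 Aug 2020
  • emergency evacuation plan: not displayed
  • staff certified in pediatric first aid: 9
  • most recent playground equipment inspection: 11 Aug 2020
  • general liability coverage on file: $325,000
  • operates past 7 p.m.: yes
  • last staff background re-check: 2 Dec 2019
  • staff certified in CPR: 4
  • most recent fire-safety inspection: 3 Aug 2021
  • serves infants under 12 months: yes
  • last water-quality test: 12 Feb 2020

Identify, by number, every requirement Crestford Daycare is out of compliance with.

1, 3, 4, 10, 11

1. lead-paint assessment 393 days ago vs limit 365 → not met
2. staff certified in CPR 4 ≥ 4 → met
3. condition 'operates past 7 p.m.' holds; general liability coverage $325,000 < $400,000 → not met
4. condition 'serves infants under 12 months' holds; emergency drill 49 days ago vs limit 45 → not met
5. water-quality test 580 days ago vs limit 730 → met
6. fire-safety inspection 42 days ago vs limit 45 → met
7. staff background re-check 652 days ago vs limit 730 → met
8. staff certified in pediatric first aid 9 ≥ 5 → met
9. playground equipment inspection 399 days ago vs limit 730 → met
10. emergency evacuation plan absent → not met
11. medication administration policy absent → not met
Not met: 1, 3, 4, 10, 11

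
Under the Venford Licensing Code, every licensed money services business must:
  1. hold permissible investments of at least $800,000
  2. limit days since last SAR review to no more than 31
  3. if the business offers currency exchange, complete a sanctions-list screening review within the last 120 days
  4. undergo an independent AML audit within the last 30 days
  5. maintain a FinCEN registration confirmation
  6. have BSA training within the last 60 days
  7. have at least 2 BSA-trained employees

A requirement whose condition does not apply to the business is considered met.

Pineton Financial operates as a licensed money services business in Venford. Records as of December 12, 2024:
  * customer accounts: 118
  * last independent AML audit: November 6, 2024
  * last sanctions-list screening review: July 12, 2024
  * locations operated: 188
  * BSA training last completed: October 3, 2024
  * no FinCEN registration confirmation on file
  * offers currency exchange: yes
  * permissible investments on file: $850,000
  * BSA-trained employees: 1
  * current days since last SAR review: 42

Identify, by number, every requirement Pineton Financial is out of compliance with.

1. permissible investments $850,000 ≥ $800,000 → met
2. days since last SAR review 42 > 31 → not met
3. condition 'offers currency exchange' holds; sanctions-list screening review 153 days ago vs limit 120 → not met
4. independent AML audit 36 days ago vs limit 30 → not met
5. FinCEN registration confirmation absent → not met
6. BSA training 70 days ago vs limit 60 → not met
7. BSA-trained employees 1 < 2 → not met
Not met: 2, 3, 4, 5, 6, 7

2, 3, 4, 5, 6, 7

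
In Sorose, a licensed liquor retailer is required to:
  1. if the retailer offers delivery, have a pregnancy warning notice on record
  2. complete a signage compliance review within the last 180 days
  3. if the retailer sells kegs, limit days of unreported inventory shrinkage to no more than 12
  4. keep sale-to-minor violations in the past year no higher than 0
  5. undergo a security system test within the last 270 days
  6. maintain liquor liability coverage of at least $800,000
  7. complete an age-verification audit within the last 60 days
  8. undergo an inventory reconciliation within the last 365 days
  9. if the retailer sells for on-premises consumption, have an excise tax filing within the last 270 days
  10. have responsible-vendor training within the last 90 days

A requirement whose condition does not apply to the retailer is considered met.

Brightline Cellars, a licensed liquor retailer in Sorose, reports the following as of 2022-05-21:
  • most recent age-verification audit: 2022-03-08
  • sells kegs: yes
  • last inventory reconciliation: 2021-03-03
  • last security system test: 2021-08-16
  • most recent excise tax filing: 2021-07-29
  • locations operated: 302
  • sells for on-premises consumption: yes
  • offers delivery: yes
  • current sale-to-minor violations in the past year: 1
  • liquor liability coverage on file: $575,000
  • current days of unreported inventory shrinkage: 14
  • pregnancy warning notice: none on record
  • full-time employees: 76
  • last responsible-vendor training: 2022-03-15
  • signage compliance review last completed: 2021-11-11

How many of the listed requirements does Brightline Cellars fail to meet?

1. condition 'offers delivery' holds; pregnancy warning notice absent → not met
2. signage compliance review 191 days ago vs limit 180 → not met
3. condition 'sells kegs' holds; days of unreported inventory shrinkage 14 > 12 → not met
4. sale-to-minor violations in the past year 1 > 0 → not met
5. security system test 278 days ago vs limit 270 → not met
6. liquor liability coverage $575,000 < $800,000 → not met
7. age-verification audit 74 days ago vs limit 60 → not met
8. inventory reconciliation 444 days ago vs limit 365 → not met
9. condition 'sells for on-premises consumption' holds; excise tax filing 296 days ago vs limit 270 → not met
10. responsible-vendor training 67 days ago vs limit 90 → met
Not met: 9 of 10

9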